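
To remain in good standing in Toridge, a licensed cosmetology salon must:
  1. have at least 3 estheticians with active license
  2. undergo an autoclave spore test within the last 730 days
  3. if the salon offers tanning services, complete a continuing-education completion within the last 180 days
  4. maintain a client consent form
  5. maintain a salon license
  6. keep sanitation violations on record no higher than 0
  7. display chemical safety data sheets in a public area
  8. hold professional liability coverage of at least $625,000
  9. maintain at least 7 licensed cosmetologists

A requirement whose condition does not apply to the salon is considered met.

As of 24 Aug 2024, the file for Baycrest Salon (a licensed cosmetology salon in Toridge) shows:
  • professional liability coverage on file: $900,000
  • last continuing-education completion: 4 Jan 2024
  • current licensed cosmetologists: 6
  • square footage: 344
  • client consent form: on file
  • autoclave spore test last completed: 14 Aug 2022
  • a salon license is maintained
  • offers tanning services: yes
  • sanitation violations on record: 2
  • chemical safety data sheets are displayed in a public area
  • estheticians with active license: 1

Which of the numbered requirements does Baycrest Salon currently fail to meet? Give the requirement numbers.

1. estheticians with active license 1 < 3 → not met
2. autoclave spore test 741 days ago vs limit 730 → not met
3. condition 'offers tanning services' holds; continuing-education completion 233 days ago vs limit 180 → not met
4. client consent form present → met
5. salon license present → met
6. sanitation violations on record 2 > 0 → not met
7. chemical safety data sheets present → met
8. professional liability coverage $900,000 ≥ $625,000 → met
9. licensed cosmetologists 6 < 7 → not met
Not met: 1, 2, 3, 6, 9

1, 2, 3, 6, 9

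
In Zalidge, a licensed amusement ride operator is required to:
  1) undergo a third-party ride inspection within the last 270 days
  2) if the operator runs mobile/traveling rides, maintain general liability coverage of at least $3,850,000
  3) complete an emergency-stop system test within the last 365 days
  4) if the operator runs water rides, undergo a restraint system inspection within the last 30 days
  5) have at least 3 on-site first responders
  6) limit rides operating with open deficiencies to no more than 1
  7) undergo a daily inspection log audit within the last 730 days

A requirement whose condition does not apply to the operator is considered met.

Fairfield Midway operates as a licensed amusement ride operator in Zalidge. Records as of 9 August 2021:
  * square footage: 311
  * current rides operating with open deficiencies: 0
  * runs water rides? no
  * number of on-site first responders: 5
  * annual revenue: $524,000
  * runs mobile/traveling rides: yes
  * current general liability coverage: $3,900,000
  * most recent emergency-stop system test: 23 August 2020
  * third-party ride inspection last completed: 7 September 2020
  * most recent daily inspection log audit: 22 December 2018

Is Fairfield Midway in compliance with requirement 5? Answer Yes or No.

Yes

5. on-site first responders 5 ≥ 3 → met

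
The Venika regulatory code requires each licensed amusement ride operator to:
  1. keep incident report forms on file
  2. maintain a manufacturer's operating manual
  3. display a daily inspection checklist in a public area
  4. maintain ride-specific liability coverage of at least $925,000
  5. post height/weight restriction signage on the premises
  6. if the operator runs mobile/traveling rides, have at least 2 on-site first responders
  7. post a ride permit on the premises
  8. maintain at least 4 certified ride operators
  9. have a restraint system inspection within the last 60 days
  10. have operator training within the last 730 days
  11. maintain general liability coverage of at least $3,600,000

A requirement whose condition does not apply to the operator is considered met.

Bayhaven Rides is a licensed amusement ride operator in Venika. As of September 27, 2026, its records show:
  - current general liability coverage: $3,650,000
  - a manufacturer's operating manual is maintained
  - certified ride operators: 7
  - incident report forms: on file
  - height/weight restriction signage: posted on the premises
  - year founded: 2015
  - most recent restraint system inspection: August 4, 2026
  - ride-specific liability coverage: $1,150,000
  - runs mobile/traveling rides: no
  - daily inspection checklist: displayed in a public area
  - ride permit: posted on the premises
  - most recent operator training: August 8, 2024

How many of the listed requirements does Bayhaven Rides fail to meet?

1. incident report forms present → met
2. manufacturer's operating manual present → met
3. daily inspection checklist present → met
4. ride-specific liability coverage $1,150,000 ≥ $925,000 → met
5. height/weight restriction signage present → met
6. condition 'runs mobile/traveling rides' does not hold → requirement n/a → met
7. ride permit present → met
8. certified ride operators 7 ≥ 4 → met
9. restraint system inspection 54 days ago vs limit 60 → met
10. operator training 780 days ago vs limit 730 → not met
11. general liability coverage $3,650,000 ≥ $3,600,000 → met
Not met: 1 of 11

1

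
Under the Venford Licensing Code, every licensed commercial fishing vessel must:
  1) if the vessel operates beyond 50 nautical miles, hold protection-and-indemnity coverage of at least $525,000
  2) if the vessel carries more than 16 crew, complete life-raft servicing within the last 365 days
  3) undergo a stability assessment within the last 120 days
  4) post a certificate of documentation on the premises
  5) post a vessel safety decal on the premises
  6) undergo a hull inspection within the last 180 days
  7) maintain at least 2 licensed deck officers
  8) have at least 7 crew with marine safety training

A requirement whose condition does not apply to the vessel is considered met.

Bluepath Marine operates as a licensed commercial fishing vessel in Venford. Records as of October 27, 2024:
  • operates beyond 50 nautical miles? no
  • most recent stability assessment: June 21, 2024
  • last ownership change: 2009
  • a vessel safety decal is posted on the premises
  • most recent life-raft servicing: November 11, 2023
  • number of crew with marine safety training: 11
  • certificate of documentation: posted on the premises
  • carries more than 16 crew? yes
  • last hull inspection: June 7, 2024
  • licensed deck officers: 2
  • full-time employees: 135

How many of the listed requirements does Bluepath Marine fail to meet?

1

1. condition 'operates beyond 50 nautical miles' does not hold → requirement n/a → met
2. condition 'carries more than 16 crew' holds; life-raft servicing 351 days ago vs limit 365 → met
3. stability assessment 128 days ago vs limit 120 → not met
4. certificate of documentation present → met
5. vessel safety decal present → met
6. hull inspection 142 days ago vs limit 180 → met
7. licensed deck officers 2 ≥ 2 → met
8. crew with marine safety training 11 ≥ 7 → met
Not met: 1 of 8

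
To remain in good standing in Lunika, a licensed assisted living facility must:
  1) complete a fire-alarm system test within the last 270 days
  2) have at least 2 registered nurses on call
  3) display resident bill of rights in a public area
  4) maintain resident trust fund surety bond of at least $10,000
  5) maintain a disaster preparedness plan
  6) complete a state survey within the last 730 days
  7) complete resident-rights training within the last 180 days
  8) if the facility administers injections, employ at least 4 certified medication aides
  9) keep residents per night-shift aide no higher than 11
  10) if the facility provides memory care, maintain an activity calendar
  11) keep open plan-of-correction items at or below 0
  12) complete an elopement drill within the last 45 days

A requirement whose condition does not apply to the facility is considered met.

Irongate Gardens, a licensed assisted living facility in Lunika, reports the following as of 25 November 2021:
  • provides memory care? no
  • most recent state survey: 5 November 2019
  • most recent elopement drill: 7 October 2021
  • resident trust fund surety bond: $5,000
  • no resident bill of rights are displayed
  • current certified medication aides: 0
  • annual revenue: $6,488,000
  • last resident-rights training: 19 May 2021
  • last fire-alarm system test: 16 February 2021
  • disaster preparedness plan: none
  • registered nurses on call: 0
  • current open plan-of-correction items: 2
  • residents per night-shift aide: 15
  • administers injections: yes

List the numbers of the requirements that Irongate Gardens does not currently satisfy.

1. fire-alarm system test 282 days ago vs limit 270 → not met
2. registered nurses on call 0 < 2 → not met
3. resident bill of rights absent → not met
4. resident trust fund surety bond $5,000 < $10,000 → not met
5. disaster preparedness plan absent → not met
6. state survey 751 days ago vs limit 730 → not met
7. resident-rights training 190 days ago vs limit 180 → not met
8. condition 'administers injections' holds; certified medication aides 0 < 4 → not met
9. residents per night-shift aide 15 > 11 → not met
10. condition 'provides memory care' does not hold → requirement n/a → met
11. open plan-of-correction items 2 > 0 → not met
12. elopement drill 49 days ago vs limit 45 → not met
Not met: 1, 2, 3, 4, 5, 6, 7, 8, 9, 11, 12

1, 2, 3, 4, 5, 6, 7, 8, 9, 11, 12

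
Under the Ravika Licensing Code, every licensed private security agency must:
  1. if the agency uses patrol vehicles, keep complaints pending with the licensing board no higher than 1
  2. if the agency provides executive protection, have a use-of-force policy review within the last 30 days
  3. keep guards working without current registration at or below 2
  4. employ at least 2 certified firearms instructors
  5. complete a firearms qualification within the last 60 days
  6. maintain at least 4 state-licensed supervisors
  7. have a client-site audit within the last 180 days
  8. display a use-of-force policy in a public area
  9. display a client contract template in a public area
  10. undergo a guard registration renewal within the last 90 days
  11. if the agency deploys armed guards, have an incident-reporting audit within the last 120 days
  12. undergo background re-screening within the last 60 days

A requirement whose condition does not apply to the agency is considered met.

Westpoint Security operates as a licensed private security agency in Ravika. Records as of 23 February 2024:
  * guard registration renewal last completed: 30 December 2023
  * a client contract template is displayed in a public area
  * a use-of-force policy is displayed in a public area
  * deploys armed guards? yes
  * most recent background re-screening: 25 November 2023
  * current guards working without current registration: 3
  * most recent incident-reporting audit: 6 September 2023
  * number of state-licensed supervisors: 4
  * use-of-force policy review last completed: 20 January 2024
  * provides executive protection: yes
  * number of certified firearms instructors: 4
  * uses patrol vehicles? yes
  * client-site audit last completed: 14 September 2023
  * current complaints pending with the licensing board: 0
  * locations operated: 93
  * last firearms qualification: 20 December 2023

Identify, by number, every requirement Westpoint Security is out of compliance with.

1. condition 'uses patrol vehicles' holds; complaints pending with the licensing board 0 ≤ 1 → met
2. condition 'provides executive protection' holds; use-of-force policy review 34 days ago vs limit 30 → not met
3. guards working without current registration 3 > 2 → not met
4. certified firearms instructors 4 ≥ 2 → met
5. firearms qualification 65 days ago vs limit 60 → not met
6. state-licensed supervisors 4 ≥ 4 → met
7. client-site audit 162 days ago vs limit 180 → met
8. use-of-force policy present → met
9. client contract template present → met
10. guard registration renewal 55 days ago vs limit 90 → met
11. condition 'deploys armed guards' holds; incident-reporting audit 170 days ago vs limit 120 → not met
12. background re-screening 90 days ago vs limit 60 → not met
Not met: 2, 3, 5, 11, 12

2, 3, 5, 11, 12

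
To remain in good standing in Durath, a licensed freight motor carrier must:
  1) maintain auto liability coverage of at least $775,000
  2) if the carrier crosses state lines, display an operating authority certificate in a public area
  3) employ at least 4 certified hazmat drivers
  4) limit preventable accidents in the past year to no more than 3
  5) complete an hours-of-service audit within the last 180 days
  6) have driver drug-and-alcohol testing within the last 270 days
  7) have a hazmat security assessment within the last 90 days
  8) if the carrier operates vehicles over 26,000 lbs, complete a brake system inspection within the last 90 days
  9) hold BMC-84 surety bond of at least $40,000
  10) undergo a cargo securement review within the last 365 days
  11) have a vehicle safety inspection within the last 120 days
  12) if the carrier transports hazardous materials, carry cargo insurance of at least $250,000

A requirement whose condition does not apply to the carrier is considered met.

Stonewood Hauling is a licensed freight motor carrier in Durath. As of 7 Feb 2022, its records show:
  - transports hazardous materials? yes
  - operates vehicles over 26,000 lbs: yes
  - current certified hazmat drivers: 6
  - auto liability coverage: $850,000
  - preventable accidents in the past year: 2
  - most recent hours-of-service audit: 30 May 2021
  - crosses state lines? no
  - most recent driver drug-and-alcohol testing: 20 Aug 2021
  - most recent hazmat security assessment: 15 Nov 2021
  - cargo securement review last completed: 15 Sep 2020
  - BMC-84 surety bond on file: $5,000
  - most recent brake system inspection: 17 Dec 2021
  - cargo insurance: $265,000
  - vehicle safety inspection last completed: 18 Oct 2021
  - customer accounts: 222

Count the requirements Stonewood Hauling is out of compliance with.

1. auto liability coverage $850,000 ≥ $775,000 → met
2. condition 'crosses state lines' does not hold → requirement n/a → met
3. certified hazmat drivers 6 ≥ 4 → met
4. preventable accidents in the past year 2 ≤ 3 → met
5. hours-of-service audit 253 days ago vs limit 180 → not met
6. driver drug-and-alcohol testing 171 days ago vs limit 270 → met
7. hazmat security assessment 84 days ago vs limit 90 → met
8. condition 'operates vehicles over 26,000 lbs' holds; brake system inspection 52 days ago vs limit 90 → met
9. BMC-84 surety bond $5,000 < $40,000 → not met
10. cargo securement review 510 days ago vs limit 365 → not met
11. vehicle safety inspection 112 days ago vs limit 120 → met
12. condition 'transports hazardous materials' holds; cargo insurance $265,000 ≥ $250,000 → met
Not met: 3 of 12

3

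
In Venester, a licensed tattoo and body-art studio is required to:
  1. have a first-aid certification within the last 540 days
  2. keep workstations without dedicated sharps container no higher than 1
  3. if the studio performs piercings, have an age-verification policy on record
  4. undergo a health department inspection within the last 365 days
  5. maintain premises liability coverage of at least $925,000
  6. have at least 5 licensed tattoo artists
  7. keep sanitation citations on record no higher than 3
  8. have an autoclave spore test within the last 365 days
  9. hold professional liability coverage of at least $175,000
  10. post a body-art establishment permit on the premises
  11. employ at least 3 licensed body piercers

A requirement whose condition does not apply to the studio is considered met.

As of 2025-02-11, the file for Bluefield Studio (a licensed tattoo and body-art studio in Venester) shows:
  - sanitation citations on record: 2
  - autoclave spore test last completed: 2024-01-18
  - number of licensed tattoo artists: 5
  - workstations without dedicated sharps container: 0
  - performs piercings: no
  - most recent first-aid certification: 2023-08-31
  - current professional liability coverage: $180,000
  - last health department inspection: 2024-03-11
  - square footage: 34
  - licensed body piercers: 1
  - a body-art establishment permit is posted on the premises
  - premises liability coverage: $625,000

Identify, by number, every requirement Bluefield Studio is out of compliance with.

1. first-aid certification 530 days ago vs limit 540 → met
2. workstations without dedicated sharps container 0 ≤ 1 → met
3. condition 'performs piercings' does not hold → requirement n/a → met
4. health department inspection 337 days ago vs limit 365 → met
5. premises liability coverage $625,000 < $925,000 → not met
6. licensed tattoo artists 5 ≥ 5 → met
7. sanitation citations on record 2 ≤ 3 → met
8. autoclave spore test 390 days ago vs limit 365 → not met
9. professional liability coverage $180,000 ≥ $175,000 → met
10. body-art establishment permit present → met
11. licensed body piercers 1 < 3 → not met
Not met: 5, 8, 11

5, 8, 11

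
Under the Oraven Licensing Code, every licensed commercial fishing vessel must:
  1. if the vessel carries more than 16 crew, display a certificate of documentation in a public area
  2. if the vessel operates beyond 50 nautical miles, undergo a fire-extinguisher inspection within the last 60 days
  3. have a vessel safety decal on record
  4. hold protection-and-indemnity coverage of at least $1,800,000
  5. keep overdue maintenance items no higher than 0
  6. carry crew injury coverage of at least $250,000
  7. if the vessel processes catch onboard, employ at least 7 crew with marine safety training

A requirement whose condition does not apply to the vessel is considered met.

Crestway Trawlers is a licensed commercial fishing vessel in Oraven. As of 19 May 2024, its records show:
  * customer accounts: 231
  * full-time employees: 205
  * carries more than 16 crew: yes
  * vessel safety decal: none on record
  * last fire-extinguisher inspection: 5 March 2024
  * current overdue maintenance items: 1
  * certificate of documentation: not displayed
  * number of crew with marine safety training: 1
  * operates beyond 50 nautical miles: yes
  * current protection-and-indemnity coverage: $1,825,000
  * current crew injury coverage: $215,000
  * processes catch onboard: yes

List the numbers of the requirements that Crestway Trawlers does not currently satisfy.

1, 2, 3, 5, 6, 7

1. condition 'carries more than 16 crew' holds; certificate of documentation absent → not met
2. condition 'operates beyond 50 nautical miles' holds; fire-extinguisher inspection 75 days ago vs limit 60 → not met
3. vessel safety decal absent → not met
4. protection-and-indemnity coverage $1,825,000 ≥ $1,800,000 → met
5. overdue maintenance items 1 > 0 → not met
6. crew injury coverage $215,000 < $250,000 → not met
7. condition 'processes catch onboard' holds; crew with marine safety training 1 < 7 → not met
Not met: 1, 2, 3, 5, 6, 7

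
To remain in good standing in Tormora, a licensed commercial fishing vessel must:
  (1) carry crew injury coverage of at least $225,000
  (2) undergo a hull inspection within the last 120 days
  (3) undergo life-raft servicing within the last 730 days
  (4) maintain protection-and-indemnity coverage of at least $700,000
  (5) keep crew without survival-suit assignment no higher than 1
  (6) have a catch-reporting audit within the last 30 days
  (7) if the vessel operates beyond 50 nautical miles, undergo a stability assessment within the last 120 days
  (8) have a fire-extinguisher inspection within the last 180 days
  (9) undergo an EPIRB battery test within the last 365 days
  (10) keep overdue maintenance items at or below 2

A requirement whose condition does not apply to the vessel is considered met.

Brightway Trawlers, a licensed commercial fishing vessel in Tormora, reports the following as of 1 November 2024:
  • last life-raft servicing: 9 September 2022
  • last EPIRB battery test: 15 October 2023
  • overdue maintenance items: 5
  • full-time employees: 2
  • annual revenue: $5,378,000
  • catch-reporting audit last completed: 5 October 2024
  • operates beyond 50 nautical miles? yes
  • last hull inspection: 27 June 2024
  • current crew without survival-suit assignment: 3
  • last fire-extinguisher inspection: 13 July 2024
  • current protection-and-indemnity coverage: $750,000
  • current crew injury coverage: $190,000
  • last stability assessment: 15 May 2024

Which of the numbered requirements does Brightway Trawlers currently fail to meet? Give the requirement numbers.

1, 2, 3, 5, 7, 9, 10

1. crew injury coverage $190,000 < $225,000 → not met
2. hull inspection 127 days ago vs limit 120 → not met
3. life-raft servicing 784 days ago vs limit 730 → not met
4. protection-and-indemnity coverage $750,000 ≥ $700,000 → met
5. crew without survival-suit assignment 3 > 1 → not met
6. catch-reporting audit 27 days ago vs limit 30 → met
7. condition 'operates beyond 50 nautical miles' holds; stability assessment 170 days ago vs limit 120 → not met
8. fire-extinguisher inspection 111 days ago vs limit 180 → met
9. EPIRB battery test 383 days ago vs limit 365 → not met
10. overdue maintenance items 5 > 2 → not met
Not met: 1, 2, 3, 5, 7, 9, 10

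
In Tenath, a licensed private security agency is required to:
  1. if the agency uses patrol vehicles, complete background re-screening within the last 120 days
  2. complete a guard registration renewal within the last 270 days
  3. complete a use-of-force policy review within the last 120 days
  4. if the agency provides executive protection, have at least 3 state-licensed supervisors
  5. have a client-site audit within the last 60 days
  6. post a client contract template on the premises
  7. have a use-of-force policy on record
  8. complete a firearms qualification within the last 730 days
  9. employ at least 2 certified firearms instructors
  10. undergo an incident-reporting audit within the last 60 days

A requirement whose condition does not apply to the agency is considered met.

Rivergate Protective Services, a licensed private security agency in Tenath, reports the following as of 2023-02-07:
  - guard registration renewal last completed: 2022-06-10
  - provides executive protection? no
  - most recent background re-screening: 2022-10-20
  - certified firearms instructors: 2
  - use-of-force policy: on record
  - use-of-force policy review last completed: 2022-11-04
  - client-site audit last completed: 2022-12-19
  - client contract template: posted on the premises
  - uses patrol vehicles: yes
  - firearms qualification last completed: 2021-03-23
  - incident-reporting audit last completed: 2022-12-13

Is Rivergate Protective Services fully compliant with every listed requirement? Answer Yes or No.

Yes

1. condition 'uses patrol vehicles' holds; background re-screening 110 days ago vs limit 120 → met
2. guard registration renewal 242 days ago vs limit 270 → met
3. use-of-force policy review 95 days ago vs limit 120 → met
4. condition 'provides executive protection' does not hold → requirement n/a → met
5. client-site audit 50 days ago vs limit 60 → met
6. client contract template present → met
7. use-of-force policy present → met
8. firearms qualification 686 days ago vs limit 730 → met
9. certified firearms instructors 2 ≥ 2 → met
10. incident-reporting audit 56 days ago vs limit 60 → met
All met.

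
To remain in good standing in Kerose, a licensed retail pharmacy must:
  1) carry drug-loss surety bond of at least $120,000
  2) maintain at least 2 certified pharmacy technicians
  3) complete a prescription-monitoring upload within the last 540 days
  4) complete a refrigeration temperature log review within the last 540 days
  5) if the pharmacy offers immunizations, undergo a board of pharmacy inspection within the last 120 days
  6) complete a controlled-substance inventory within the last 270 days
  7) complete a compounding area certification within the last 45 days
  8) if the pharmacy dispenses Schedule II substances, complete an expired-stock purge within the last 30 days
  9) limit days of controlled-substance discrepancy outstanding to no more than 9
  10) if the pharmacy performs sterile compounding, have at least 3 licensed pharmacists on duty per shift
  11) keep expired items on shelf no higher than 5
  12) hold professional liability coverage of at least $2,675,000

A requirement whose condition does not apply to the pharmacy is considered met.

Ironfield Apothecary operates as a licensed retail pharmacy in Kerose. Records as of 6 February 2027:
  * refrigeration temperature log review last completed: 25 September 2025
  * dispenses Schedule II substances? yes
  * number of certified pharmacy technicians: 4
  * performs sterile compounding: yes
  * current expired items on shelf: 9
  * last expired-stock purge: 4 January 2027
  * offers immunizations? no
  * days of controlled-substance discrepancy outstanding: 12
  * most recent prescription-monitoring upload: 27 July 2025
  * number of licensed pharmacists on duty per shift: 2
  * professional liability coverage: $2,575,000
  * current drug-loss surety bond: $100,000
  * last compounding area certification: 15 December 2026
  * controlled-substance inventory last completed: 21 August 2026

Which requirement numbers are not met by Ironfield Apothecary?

1, 3, 7, 8, 9, 10, 11, 12

1. drug-loss surety bond $100,000 < $120,000 → not met
2. certified pharmacy technicians 4 ≥ 2 → met
3. prescription-monitoring upload 559 days ago vs limit 540 → not met
4. refrigeration temperature log review 499 days ago vs limit 540 → met
5. condition 'offers immunizations' does not hold → requirement n/a → met
6. controlled-substance inventory 169 days ago vs limit 270 → met
7. compounding area certification 53 days ago vs limit 45 → not met
8. condition 'dispenses Schedule II substances' holds; expired-stock purge 33 days ago vs limit 30 → not met
9. days of controlled-substance discrepancy outstanding 12 > 9 → not met
10. condition 'performs sterile compounding' holds; licensed pharmacists on duty per shift 2 < 3 → not met
11. expired items on shelf 9 > 5 → not met
12. professional liability coverage $2,575,000 < $2,675,000 → not met
Not met: 1, 3, 7, 8, 9, 10, 11, 12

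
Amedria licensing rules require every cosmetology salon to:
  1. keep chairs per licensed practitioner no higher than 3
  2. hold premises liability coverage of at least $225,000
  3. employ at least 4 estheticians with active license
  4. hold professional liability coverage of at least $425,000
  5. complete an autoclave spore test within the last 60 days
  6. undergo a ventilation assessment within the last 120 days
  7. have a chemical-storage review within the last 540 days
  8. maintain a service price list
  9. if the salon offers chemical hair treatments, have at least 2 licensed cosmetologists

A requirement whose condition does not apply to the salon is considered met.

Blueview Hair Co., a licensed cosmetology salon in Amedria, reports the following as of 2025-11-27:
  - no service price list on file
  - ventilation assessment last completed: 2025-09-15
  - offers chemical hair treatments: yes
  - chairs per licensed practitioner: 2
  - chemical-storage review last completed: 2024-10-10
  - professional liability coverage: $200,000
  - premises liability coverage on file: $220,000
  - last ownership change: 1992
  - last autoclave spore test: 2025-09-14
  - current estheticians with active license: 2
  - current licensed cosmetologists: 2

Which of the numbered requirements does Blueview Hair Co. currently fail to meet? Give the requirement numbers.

1. chairs per licensed practitioner 2 ≤ 3 → met
2. premises liability coverage $220,000 < $225,000 → not met
3. estheticians with active license 2 < 4 → not met
4. professional liability coverage $200,000 < $425,000 → not met
5. autoclave spore test 74 days ago vs limit 60 → not met
6. ventilation assessment 73 days ago vs limit 120 → met
7. chemical-storage review 413 days ago vs limit 540 → met
8. service price list absent → not met
9. condition 'offers chemical hair treatments' holds; licensed cosmetologists 2 ≥ 2 → met
Not met: 2, 3, 4, 5, 8

2, 3, 4, 5, 8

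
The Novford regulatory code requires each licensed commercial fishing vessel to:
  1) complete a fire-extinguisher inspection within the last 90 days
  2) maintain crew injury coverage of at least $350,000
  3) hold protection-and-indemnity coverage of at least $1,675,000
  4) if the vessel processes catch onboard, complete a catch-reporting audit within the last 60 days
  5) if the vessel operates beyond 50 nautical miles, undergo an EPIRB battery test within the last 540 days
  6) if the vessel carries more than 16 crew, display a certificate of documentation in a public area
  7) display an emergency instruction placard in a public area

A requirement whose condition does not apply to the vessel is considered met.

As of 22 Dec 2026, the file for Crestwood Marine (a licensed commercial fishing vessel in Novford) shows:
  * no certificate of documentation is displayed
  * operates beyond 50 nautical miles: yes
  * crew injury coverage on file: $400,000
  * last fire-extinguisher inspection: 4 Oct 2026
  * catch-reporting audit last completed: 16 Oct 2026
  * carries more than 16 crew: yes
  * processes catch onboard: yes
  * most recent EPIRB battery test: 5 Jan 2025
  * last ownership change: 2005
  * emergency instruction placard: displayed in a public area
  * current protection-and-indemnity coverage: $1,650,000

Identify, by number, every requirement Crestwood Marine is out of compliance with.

1. fire-extinguisher inspection 79 days ago vs limit 90 → met
2. crew injury coverage $400,000 ≥ $350,000 → met
3. protection-and-indemnity coverage $1,650,000 < $1,675,000 → not met
4. condition 'processes catch onboard' holds; catch-reporting audit 67 days ago vs limit 60 → not met
5. condition 'operates beyond 50 nautical miles' holds; EPIRB battery test 716 days ago vs limit 540 → not met
6. condition 'carries more than 16 crew' holds; certificate of documentation absent → not met
7. emergency instruction placard present → met
Not met: 3, 4, 5, 6

3, 4, 5, 6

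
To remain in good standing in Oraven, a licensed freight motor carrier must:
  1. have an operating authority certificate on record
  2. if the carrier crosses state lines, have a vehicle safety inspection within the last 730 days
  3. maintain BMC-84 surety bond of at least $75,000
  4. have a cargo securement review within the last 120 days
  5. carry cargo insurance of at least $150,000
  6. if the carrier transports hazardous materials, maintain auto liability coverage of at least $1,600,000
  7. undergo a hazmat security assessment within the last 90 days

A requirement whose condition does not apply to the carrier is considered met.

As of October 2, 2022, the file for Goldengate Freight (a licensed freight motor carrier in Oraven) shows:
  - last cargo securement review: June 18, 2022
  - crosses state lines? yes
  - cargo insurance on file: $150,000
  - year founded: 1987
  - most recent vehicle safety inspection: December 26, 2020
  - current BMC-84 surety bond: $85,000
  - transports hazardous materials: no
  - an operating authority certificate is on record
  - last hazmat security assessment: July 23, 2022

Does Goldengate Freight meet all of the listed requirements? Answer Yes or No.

1. operating authority certificate present → met
2. condition 'crosses state lines' holds; vehicle safety inspection 645 days ago vs limit 730 → met
3. BMC-84 surety bond $85,000 ≥ $75,000 → met
4. cargo securement review 106 days ago vs limit 120 → met
5. cargo insurance $150,000 ≥ $150,000 → met
6. condition 'transports hazardous materials' does not hold → requirement n/a → met
7. hazmat security assessment 71 days ago vs limit 90 → met
All met.

Yes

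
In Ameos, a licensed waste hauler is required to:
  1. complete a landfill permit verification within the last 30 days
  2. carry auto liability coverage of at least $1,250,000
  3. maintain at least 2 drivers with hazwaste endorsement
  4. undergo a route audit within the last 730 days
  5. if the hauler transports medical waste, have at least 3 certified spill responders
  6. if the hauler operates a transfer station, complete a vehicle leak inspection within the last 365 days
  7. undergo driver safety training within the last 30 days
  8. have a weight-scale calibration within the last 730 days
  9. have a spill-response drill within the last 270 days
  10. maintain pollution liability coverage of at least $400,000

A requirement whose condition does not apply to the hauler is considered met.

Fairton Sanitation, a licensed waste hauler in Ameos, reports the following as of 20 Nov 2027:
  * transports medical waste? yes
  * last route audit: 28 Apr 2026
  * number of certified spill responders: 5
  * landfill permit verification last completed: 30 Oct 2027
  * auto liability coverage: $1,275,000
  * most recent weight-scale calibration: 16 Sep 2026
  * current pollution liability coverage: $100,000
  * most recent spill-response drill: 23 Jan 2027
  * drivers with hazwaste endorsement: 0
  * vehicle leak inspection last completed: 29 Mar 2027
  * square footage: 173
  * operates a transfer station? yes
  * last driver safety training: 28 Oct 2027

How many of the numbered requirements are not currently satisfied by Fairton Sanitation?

3

1. landfill permit verification 21 days ago vs limit 30 → met
2. auto liability coverage $1,275,000 ≥ $1,250,000 → met
3. drivers with hazwaste endorsement 0 < 2 → not met
4. route audit 571 days ago vs limit 730 → met
5. condition 'transports medical waste' holds; certified spill responders 5 ≥ 3 → met
6. condition 'operates a transfer station' holds; vehicle leak inspection 236 days ago vs limit 365 → met
7. driver safety training 23 days ago vs limit 30 → met
8. weight-scale calibration 430 days ago vs limit 730 → met
9. spill-response drill 301 days ago vs limit 270 → not met
10. pollution liability coverage $100,000 < $400,000 → not met
Not met: 3 of 10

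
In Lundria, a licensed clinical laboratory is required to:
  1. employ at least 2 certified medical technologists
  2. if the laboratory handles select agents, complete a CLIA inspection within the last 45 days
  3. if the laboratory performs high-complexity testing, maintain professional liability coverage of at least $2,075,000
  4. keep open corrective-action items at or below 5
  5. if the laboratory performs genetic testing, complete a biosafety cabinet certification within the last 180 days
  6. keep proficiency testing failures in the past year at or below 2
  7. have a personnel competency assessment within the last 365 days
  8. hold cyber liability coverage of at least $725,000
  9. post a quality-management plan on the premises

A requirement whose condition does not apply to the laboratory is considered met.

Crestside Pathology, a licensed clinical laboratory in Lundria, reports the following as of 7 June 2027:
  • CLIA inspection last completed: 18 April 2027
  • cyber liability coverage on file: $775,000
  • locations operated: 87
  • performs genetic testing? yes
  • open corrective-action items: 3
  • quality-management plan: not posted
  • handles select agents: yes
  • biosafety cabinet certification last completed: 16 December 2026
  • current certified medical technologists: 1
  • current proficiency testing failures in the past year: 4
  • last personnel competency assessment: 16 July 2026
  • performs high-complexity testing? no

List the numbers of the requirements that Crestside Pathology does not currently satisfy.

1, 2, 6, 9

1. certified medical technologists 1 < 2 → not met
2. condition 'handles select agents' holds; CLIA inspection 50 days ago vs limit 45 → not met
3. condition 'performs high-complexity testing' does not hold → requirement n/a → met
4. open corrective-action items 3 ≤ 5 → met
5. condition 'performs genetic testing' holds; biosafety cabinet certification 173 days ago vs limit 180 → met
6. proficiency testing failures in the past year 4 > 2 → not met
7. personnel competency assessment 326 days ago vs limit 365 → met
8. cyber liability coverage $775,000 ≥ $725,000 → met
9. quality-management plan absent → not met
Not met: 1, 2, 6, 9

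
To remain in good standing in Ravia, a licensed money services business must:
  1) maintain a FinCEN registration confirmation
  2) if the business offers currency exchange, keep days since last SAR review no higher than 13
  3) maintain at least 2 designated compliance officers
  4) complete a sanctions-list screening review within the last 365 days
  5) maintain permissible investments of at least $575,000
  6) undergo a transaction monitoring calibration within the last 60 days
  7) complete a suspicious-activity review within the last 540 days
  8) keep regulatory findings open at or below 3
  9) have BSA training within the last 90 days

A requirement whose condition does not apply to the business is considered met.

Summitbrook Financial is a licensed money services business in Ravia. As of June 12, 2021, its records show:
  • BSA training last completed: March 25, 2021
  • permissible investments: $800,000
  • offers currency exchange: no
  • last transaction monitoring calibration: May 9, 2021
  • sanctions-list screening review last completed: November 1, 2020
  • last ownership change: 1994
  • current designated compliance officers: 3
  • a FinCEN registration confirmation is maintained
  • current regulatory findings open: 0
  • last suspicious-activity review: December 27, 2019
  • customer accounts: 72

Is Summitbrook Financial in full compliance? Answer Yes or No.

Yes

1. FinCEN registration confirmation present → met
2. condition 'offers currency exchange' does not hold → requirement n/a → met
3. designated compliance officers 3 ≥ 2 → met
4. sanctions-list screening review 223 days ago vs limit 365 → met
5. permissible investments $800,000 ≥ $575,000 → met
6. transaction monitoring calibration 34 days ago vs limit 60 → met
7. suspicious-activity review 533 days ago vs limit 540 → met
8. regulatory findings open 0 ≤ 3 → met
9. BSA training 79 days ago vs limit 90 → met
All met.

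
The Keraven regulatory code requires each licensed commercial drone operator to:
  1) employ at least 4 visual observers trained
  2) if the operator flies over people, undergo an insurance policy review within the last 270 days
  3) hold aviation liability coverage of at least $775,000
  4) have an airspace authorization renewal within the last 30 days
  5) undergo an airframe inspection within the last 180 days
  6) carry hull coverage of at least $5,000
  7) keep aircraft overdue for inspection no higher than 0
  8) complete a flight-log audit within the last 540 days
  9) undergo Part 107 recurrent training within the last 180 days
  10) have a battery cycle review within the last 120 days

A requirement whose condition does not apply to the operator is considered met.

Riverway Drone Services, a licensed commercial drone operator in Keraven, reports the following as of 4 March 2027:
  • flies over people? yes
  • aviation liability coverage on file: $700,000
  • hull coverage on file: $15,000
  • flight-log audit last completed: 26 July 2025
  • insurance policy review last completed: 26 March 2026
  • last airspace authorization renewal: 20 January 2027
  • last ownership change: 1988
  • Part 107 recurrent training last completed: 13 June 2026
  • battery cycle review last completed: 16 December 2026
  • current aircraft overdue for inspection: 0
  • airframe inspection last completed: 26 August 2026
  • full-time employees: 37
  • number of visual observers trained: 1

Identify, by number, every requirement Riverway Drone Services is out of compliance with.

1, 2, 3, 4, 5, 8, 9

1. visual observers trained 1 < 4 → not met
2. condition 'flies over people' holds; insurance policy review 343 days ago vs limit 270 → not met
3. aviation liability coverage $700,000 < $775,000 → not met
4. airspace authorization renewal 43 days ago vs limit 30 → not met
5. airframe inspection 190 days ago vs limit 180 → not met
6. hull coverage $15,000 ≥ $5,000 → met
7. aircraft overdue for inspection 0 ≤ 0 → met
8. flight-log audit 586 days ago vs limit 540 → not met
9. Part 107 recurrent training 264 days ago vs limit 180 → not met
10. battery cycle review 78 days ago vs limit 120 → met
Not met: 1, 2, 3, 4, 5, 8, 9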